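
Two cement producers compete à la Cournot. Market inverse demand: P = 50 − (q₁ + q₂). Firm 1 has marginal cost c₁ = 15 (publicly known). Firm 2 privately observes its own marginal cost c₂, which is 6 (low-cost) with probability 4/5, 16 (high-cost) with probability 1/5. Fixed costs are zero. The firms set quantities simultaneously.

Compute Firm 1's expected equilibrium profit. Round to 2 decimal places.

87.11

Firm 2 with cost c maximizes (50 − (q₁+q₂) − c)·q₂, giving q₂(c) = (50 − c − q₁)/2.
E[c₂] = 4/5·6 + 1/5·16 = 8
Firm 1's FOC against E[q₂] yields q₁ = (50 − 2·15 + E[c₂])/3 = (50 − 30 + 8)/3 = 9.33333.
E[P] = 50 − (q₁ + E[q₂]) = 24.3333; Firm 1's expected profit = (E[P] − 15)·q₁ = (24.3333 − 15)·9.33333 = 87.1111.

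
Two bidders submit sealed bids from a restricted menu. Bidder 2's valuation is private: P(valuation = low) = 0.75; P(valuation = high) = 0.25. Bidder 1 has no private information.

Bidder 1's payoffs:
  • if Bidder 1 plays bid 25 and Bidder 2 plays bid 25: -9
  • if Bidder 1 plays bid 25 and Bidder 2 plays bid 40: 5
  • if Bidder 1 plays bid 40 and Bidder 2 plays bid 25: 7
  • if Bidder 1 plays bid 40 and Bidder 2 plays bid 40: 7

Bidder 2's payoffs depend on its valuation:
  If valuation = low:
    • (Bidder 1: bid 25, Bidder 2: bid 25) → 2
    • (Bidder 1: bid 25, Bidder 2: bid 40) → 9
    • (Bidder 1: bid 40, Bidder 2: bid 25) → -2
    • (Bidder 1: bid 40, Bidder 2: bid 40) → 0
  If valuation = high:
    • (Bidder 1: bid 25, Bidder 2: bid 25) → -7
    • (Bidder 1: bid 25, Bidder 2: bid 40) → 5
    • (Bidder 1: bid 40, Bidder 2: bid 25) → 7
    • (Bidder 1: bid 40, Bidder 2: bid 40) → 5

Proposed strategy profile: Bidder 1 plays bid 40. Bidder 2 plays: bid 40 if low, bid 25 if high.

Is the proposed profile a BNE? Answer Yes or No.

A profile is a BNE iff every type of every player is best-responding given beliefs about the other side.
Bidder 1 plays bid 40: E[bid 40] = 0.75·(7) + 0.25·(7) = 7; E[bid 25] = 1.5. Best-responding. ✓
Bidder 2 (valuation low), facing bid 40: bid 25 gives -2, bid 40 gives 0. Proposed bid 40 is best. ✓
Bidder 2 (valuation high), facing bid 40: bid 25 gives 7, bid 40 gives 5. Proposed bid 25 is best. ✓

Yes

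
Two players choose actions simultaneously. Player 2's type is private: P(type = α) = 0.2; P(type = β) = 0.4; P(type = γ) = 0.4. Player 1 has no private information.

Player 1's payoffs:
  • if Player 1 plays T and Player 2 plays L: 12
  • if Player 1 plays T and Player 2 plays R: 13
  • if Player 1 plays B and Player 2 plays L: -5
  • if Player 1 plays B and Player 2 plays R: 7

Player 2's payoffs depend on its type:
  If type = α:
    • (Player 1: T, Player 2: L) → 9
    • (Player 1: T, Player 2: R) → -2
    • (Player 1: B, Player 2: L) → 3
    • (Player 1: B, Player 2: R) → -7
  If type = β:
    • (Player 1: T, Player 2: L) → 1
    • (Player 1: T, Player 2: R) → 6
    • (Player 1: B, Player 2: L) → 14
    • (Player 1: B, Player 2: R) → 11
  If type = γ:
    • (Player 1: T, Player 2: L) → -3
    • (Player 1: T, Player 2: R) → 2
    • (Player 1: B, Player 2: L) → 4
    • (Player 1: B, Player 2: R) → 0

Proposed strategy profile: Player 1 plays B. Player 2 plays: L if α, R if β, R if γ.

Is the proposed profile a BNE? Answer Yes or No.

A profile is a BNE iff every type of every player is best-responding given beliefs about the other side.
Player 1 plays B: E[B] = 0.2·(-5) + 0.4·(7) + 0.4·(7) = 4.6; E[T] = 12.8. Not best-responding. ✗
Player 2 (type α), facing B: L gives 3, R gives -7. Proposed L is best. ✓
Player 2 (type β), facing B: L gives 14, R gives 11. Proposed R is not best — profitable deviation exists. ✗
Player 2 (type γ), facing B: L gives 4, R gives 0. Proposed R is not best — profitable deviation exists. ✗

No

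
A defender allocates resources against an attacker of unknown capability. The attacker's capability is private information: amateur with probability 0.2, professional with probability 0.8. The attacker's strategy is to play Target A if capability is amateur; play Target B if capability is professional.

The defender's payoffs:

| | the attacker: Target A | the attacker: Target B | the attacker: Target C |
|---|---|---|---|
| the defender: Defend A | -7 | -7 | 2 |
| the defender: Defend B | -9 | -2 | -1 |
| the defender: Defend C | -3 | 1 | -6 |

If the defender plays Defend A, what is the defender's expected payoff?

-7

E[Defend A] = 0.2·(-7) + 0.8·(-7) = (-1.4) + (-5.6) = -7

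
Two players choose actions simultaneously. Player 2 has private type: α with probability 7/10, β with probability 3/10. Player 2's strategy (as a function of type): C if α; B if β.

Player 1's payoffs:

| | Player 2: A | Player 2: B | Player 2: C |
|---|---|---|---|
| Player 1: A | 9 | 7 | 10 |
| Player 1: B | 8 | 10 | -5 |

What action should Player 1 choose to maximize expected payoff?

A

E[A] = 7/10·(10) + 3/10·(7) = 91/10
E[B] = 7/10·(-5) + 3/10·(10) = -1/2
Best response: A (91/10 is the largest).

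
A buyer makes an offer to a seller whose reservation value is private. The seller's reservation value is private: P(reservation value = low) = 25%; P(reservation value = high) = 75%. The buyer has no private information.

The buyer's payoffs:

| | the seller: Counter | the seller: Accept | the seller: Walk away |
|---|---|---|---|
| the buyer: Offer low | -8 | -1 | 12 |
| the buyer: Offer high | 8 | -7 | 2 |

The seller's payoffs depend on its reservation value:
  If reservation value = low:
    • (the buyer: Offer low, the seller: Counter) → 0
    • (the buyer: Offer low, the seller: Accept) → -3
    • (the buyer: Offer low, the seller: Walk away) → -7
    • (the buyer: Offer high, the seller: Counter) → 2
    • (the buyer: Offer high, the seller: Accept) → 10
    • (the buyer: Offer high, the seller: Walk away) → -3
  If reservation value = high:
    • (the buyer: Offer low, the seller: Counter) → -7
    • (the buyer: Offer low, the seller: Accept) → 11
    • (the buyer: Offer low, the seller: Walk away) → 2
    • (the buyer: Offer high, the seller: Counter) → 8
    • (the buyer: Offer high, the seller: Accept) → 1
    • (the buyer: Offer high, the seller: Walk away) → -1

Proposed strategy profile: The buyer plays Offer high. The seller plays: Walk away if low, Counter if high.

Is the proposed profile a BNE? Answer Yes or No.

A profile is a BNE iff every type of every player is best-responding given beliefs about the other side.
The buyer plays Offer high: E[Offer high] = 0.25·(2) + 0.75·(8) = 6.5; E[Offer low] = -3. Best-responding. ✓
The seller (reservation value low), facing Offer high: Counter gives 2, Accept gives 10, Walk away gives -3. Proposed Walk away is not best — profitable deviation exists. ✗
The seller (reservation value high), facing Offer high: Counter gives 8, Accept gives 1, Walk away gives -1. Proposed Counter is best. ✓

No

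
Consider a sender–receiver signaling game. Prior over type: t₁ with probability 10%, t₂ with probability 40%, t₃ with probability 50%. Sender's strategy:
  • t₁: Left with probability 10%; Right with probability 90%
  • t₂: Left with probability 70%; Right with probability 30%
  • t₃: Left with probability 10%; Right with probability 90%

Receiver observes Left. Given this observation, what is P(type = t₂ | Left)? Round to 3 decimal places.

Apply Bayes' rule using the sender's strategy as the likelihood.
P(Left) = 0.1·0.1 + 0.4·0.7 + 0.5·0.1 = 0.34
P(t₂ | Left) = (0.4·0.7) / 0.34 = 0.28 / 0.34 = 0.823529

0.824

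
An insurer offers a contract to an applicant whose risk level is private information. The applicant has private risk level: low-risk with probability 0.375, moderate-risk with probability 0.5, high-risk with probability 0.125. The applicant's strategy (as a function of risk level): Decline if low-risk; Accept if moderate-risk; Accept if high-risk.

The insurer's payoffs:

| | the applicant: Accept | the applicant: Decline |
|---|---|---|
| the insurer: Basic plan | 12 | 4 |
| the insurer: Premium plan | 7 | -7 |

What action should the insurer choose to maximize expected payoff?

Basic plan

E[Basic plan] = 0.375·(4) + 0.5·(12) + 0.125·(12) = 9
E[Premium plan] = 0.375·(-7) + 0.5·(7) + 0.125·(7) = 1.75
Best response: Basic plan (9 is the largest).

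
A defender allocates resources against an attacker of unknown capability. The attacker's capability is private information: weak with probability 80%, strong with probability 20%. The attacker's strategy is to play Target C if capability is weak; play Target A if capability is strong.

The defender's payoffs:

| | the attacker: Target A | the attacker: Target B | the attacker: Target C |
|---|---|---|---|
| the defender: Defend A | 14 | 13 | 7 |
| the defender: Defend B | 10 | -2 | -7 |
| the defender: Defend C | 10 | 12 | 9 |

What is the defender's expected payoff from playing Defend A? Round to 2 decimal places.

E[Defend A] = 0.8·7 + 0.2·14 = 5.6 + 2.8 = 8.4

8.40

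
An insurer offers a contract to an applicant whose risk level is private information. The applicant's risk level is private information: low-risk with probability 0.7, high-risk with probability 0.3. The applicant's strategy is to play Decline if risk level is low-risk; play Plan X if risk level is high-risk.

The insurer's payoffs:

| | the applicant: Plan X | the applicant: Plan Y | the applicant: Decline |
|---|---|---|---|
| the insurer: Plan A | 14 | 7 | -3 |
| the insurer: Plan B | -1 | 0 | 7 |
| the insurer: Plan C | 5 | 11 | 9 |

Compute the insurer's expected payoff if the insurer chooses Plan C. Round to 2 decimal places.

Take the expectation over the applicant's risk level, weighting each type's action by its prior probability.
E[Plan C] = 0.7·9 + 0.3·5 = 6.3 + 1.5 = 7.8

7.80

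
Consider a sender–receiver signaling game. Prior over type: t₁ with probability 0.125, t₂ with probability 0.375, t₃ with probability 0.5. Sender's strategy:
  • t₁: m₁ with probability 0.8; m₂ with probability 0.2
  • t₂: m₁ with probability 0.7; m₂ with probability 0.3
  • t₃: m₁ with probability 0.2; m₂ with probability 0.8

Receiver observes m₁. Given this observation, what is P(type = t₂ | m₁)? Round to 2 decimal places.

0.57

P(m₁) = 0.125·0.8 + 0.375·0.7 + 0.5·0.2 = 0.4625
P(t₂ | m₁) = (0.375·0.7) / 0.4625 = 0.2625 / 0.4625 = 0.567568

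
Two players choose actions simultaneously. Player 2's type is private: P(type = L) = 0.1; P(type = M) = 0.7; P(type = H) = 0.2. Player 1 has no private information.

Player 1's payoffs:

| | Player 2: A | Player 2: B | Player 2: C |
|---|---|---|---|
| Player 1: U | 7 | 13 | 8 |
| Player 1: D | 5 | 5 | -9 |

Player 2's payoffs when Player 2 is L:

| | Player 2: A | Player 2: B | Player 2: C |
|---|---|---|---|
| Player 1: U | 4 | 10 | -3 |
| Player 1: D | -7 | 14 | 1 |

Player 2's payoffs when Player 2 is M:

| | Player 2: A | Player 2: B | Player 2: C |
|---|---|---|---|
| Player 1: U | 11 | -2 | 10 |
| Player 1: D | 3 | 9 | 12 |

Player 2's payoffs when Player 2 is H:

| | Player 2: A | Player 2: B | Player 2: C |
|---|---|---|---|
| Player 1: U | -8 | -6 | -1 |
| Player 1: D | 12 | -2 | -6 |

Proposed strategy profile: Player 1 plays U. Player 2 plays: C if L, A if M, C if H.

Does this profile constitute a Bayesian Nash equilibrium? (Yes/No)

Player 1 plays U: E[U] = 0.1·(8) + 0.7·(7) + 0.2·(8) = 7.3; E[D] = 0.8. Best-responding. ✓
Player 2 (type L), facing U: A gives 4, B gives 10, C gives -3. Proposed C is not best — profitable deviation exists. ✗
Player 2 (type M), facing U: A gives 11, B gives -2, C gives 10. Proposed A is best. ✓
Player 2 (type H), facing U: A gives -8, B gives -6, C gives -1. Proposed C is best. ✓

No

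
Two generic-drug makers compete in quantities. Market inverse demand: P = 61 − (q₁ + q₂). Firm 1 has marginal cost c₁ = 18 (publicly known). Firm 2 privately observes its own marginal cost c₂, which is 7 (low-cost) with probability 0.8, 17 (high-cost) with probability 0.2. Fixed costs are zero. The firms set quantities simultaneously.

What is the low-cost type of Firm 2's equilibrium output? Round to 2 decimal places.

21.33

Firm 2 with cost c maximizes (61 − (q₁+q₂) − c)·q₂, giving q₂(c) = (61 − c − q₁)/2.
E[c₂] = 0.8·7 + 0.2·17 = 9
Firm 1's FOC against E[q₂] yields q₁ = (61 − 2·18 + E[c₂])/3 = (61 − 36 + 9)/3 = 11.3333.
q₂(low-cost) = (61 − 7 − 11.3333)/2 = 21.3333.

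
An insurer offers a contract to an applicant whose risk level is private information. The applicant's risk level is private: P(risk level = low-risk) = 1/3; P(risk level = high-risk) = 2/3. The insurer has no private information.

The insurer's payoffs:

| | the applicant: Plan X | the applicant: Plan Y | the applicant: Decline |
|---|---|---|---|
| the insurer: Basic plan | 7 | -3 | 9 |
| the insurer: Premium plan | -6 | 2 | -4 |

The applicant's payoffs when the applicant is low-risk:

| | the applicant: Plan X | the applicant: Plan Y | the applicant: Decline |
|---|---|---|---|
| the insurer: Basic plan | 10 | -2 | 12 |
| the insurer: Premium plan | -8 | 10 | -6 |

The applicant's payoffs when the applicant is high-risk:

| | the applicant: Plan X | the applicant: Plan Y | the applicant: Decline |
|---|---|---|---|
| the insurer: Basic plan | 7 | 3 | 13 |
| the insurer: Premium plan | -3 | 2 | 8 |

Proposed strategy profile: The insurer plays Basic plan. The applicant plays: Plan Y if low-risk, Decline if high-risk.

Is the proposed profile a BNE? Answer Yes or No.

A profile is a BNE iff every type of every player is best-responding given beliefs about the other side.
The insurer plays Basic plan: E[Basic plan] = 1/3·(-3) + 2/3·(9) = 5; E[Premium plan] = -2. Best-responding. ✓
The applicant (risk level low-risk), facing Basic plan: Plan X gives 10, Plan Y gives -2, Decline gives 12. Proposed Plan Y is not best — profitable deviation exists. ✗
The applicant (risk level high-risk), facing Basic plan: Plan X gives 7, Plan Y gives 3, Decline gives 13. Proposed Decline is best. ✓

No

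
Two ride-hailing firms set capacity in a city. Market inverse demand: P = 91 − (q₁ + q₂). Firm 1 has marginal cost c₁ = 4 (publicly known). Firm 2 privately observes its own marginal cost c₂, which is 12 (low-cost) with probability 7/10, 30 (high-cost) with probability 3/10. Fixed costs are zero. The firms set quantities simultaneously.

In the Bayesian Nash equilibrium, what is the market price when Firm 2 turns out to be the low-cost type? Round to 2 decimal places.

34.77

Each type of Firm 2 best-responds to q₁; Firm 1 best-responds to the expected q₂ over Firm 2's types.
Firm 2 with cost c maximizes (91 − (q₁+q₂) − c)·q₂, giving q₂(c) = (91 − c − q₁)/2.
E[c₂] = 7/10·12 + 3/10·30 = 17.4
Firm 1's FOC against E[q₂] yields q₁ = (91 − 2·4 + E[c₂])/3 = (91 − 8 + 17.4)/3 = 33.4667.
q₂(low-cost) = 22.7667, so P = 91 − (33.4667 + 22.7667) = 34.7667.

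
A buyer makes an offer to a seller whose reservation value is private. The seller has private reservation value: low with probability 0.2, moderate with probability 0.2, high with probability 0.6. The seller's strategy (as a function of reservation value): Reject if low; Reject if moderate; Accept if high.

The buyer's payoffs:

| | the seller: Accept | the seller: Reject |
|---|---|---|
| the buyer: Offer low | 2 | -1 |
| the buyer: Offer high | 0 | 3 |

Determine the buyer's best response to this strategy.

Offer high

E[Offer low] = 0.2·(-1) + 0.2·(-1) + 0.6·(2) = 0.8
E[Offer high] = 0.2·(3) + 0.2·(3) + 0.6·(0) = 1.2
Best response: Offer high (1.2 is the largest).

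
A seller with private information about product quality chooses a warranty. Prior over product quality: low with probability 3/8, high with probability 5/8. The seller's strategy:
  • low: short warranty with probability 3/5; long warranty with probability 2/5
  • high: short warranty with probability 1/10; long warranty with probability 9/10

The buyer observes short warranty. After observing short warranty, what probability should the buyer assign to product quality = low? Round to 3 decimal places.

P(short warranty) = (3/8)·(3/5) + (5/8)·(1/10) = 23/80
P(low | short warranty) = ((3/8)·(3/5)) / (23/80) = (9/40) / (23/80) = 18/23

0.783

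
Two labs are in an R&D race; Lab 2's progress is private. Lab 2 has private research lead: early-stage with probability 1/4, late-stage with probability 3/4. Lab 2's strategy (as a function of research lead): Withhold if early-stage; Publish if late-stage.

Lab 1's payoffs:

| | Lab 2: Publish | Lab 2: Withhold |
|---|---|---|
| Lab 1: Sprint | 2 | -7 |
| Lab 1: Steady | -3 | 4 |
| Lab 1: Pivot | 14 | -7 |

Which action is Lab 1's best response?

Pivot

E[Sprint] = 1/4·(-7) + 3/4·(2) = -1/4
E[Steady] = 1/4·(4) + 3/4·(-3) = -5/4
E[Pivot] = 1/4·(-7) + 3/4·(14) = 35/4
Best response: Pivot (35/4 is the largest).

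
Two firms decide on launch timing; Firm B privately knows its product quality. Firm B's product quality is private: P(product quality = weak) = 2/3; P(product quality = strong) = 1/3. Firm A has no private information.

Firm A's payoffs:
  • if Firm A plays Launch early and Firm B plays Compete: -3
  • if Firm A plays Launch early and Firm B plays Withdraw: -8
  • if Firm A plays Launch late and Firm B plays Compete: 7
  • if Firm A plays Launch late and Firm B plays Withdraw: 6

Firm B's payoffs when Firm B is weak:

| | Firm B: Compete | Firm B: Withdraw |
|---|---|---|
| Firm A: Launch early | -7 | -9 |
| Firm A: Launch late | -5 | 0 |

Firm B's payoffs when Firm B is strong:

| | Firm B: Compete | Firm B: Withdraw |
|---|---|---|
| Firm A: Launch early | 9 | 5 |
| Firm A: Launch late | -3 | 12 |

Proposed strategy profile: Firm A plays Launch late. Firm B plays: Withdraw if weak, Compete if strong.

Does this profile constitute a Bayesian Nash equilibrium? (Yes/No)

A profile is a BNE iff every type of every player is best-responding given beliefs about the other side.
Firm A plays Launch late: E[Launch late] = 2/3·(6) + 1/3·(7) = 19/3; E[Launch early] = -19/3. Best-responding. ✓
Firm B (product quality weak), facing Launch late: Compete gives -5, Withdraw gives 0. Proposed Withdraw is best. ✓
Firm B (product quality strong), facing Launch late: Compete gives -3, Withdraw gives 12. Proposed Compete is not best — profitable deviation exists. ✗

No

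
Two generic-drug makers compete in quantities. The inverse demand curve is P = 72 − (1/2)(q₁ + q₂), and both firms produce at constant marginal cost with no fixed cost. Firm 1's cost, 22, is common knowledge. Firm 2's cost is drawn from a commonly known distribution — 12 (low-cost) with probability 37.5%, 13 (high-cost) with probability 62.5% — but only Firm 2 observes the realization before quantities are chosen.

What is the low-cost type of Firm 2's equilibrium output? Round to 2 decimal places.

46.46

Type-c best response for Firm 2: q₂(c) = (72 − c) − q₁/2.
Firm 1 maximizes expected profit; its first-order condition is 72 − q₁ − (1/2)E[q₂] − 22 = 0.
Substituting E[q₂] and solving: E[c₂] = 12.625, so q₁ = (72 − 2·22 + 12.625)/(3/2) = 27.0833.
q₂(low-cost) = (72 − 12 − (1/2)·27.0833) = 46.4583.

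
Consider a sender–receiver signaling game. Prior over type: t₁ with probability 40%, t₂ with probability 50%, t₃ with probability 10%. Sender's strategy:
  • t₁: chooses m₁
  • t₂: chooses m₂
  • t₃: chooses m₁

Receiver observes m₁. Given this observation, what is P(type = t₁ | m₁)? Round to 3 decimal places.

P(m₁) = 0.4·1 + 0.5·0 + 0.1·1 = 0.5
P(t₁ | m₁) = (0.4·1) / 0.5 = 0.4 / 0.5 = 0.8

0.800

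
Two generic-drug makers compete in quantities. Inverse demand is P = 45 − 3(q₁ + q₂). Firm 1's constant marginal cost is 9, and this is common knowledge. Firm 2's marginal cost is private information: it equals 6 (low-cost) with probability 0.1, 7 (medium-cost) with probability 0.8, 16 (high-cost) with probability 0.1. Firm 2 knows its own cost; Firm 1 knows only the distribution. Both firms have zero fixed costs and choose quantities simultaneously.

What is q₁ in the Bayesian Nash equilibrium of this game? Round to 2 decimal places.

Type-c best response for Firm 2: q₂(c) = (45 − c)/6 − q₁/2.
Firm 1 maximizes expected profit; its first-order condition is 45 − 6q₁ − 3E[q₂] − 9 = 0.
Substituting E[q₂] and solving: E[c₂] = 7.8, so q₁ = (45 − 2·9 + 7.8)/9 = 3.86667.

3.87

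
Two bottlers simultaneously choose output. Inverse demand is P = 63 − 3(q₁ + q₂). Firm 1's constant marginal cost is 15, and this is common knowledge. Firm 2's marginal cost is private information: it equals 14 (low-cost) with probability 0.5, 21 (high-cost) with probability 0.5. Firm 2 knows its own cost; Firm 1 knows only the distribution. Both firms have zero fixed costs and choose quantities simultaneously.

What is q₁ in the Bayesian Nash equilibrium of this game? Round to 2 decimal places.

5.61

Type-c best response for Firm 2: q₂(c) = (63 − c)/6 − q₁/2.
Firm 1 maximizes expected profit; its first-order condition is 63 − 6q₁ − 3E[q₂] − 15 = 0.
Substituting E[q₂] and solving: E[c₂] = 17.5, so q₁ = (63 − 2·15 + 17.5)/9 = 5.61111.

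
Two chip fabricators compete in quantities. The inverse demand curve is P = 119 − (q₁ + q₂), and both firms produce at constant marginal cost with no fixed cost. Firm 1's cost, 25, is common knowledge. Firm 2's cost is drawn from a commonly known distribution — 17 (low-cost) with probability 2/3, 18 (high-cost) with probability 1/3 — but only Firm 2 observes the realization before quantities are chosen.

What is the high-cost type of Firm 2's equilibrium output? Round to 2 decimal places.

Type-c best response for Firm 2: q₂(c) = (119 − c)/2 − q₁/2.
Firm 1 maximizes expected profit; its first-order condition is 119 − 2q₁ − E[q₂] − 25 = 0.
Substituting E[q₂] and solving: E[c₂] = 17.3333, so q₁ = (119 − 2·25 + 17.3333)/3 = 28.7778.
q₂(high-cost) = (119 − 18 − 28.7778)/2 = 36.1111.

36.11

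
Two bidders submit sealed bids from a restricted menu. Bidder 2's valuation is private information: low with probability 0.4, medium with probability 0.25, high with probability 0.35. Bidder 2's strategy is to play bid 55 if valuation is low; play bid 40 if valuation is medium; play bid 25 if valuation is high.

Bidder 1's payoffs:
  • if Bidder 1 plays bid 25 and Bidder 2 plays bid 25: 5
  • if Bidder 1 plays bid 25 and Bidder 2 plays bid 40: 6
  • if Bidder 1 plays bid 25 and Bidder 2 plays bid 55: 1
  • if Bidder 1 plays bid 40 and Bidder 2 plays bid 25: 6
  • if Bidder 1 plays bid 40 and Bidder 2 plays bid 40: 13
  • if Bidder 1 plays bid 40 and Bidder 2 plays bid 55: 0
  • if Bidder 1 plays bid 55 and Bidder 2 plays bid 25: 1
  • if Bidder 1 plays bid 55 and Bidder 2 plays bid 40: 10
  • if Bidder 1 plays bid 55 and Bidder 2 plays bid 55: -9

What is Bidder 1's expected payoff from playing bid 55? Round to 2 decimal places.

-0.75

E[bid 55] = 0.4·(-9) + 0.25·10 + 0.35·1 = (-3.6) + 2.5 + 0.35 = -0.75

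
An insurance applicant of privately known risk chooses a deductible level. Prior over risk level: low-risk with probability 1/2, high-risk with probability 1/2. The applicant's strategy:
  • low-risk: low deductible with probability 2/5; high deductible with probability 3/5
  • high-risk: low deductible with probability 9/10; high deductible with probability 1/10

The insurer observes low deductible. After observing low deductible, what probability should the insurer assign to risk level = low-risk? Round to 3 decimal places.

0.308

Apply Bayes' rule using the sender's strategy as the likelihood.
P(low deductible) = (1/2)·(2/5) + (1/2)·(9/10) = 13/20
P(low-risk | low deductible) = ((1/2)·(2/5)) / (13/20) = (1/5) / (13/20) = 4/13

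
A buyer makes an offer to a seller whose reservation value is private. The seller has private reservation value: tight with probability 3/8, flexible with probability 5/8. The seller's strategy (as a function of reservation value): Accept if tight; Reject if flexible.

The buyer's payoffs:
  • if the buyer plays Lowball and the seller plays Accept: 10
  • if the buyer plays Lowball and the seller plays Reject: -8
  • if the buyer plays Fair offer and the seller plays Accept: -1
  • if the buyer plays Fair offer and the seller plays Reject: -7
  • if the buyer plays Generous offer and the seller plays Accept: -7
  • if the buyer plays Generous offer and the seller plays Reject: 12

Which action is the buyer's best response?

Compute the buyer's expected payoff for each action, taking the expectation over the seller's type.
E[Lowball] = 3/8·(10) + 5/8·(-8) = -5/4
E[Fair offer] = 3/8·(-1) + 5/8·(-7) = -19/4
E[Generous offer] = 3/8·(-7) + 5/8·(12) = 39/8
Best response: Generous offer (39/8 is the largest).

Generous offer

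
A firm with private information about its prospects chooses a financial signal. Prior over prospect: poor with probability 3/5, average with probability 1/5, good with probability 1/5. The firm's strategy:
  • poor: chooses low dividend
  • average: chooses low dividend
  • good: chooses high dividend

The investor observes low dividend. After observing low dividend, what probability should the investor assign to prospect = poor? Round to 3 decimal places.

0.750

Apply Bayes' rule using the sender's strategy as the likelihood.
P(low dividend) = (3/5)·1 + (1/5)·1 + (1/5)·0 = 4/5
P(poor | low dividend) = ((3/5)·1) / (4/5) = (3/5) / (4/5) = 3/4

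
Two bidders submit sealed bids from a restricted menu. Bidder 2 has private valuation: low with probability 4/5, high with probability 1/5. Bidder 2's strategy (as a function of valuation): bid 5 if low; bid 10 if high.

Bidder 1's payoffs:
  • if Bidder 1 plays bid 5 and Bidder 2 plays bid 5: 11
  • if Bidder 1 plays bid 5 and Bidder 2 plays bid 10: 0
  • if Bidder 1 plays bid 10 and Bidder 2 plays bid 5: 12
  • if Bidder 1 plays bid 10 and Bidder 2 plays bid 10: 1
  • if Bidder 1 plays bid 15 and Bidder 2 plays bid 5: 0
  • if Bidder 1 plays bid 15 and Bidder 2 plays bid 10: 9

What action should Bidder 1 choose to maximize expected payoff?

E[bid 5] = 4/5·(11) + 1/5·(0) = 44/5
E[bid 10] = 4/5·(12) + 1/5·(1) = 49/5
E[bid 15] = 4/5·(0) + 1/5·(9) = 9/5
Best response: bid 10 (49/5 is the largest).

bid 10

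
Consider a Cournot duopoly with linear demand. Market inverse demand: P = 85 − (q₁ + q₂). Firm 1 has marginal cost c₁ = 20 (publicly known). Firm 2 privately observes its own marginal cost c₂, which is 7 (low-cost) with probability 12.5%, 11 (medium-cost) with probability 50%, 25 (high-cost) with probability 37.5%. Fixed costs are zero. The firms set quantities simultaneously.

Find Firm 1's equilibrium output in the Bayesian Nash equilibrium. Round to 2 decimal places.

20.25

Firm 2 with cost c maximizes (85 − (q₁+q₂) − c)·q₂, giving q₂(c) = (85 − c − q₁)/2.
E[c₂] = 0.125·7 + 0.5·11 + 0.375·25 = 15.75
Firm 1's FOC against E[q₂] yields q₁ = (85 − 2·20 + E[c₂])/3 = (85 − 40 + 15.75)/3 = 20.25.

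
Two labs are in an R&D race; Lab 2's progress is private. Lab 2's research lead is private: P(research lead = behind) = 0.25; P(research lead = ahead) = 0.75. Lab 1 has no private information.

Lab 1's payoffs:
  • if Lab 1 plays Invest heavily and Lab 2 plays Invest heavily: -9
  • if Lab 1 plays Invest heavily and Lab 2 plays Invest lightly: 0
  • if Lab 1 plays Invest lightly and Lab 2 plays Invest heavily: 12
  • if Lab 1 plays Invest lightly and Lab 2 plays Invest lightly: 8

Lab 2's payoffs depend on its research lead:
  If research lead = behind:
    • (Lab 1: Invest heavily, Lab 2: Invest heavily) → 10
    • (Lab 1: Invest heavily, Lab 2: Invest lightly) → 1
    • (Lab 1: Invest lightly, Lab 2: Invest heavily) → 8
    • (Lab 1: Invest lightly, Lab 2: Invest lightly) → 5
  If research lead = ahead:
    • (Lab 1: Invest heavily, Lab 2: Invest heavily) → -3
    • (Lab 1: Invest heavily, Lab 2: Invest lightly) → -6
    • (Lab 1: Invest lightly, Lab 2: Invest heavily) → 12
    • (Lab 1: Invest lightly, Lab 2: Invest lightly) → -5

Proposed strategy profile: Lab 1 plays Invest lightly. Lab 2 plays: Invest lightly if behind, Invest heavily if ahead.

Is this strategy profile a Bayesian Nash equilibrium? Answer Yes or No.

Lab 1 plays Invest lightly: E[Invest lightly] = 0.25·(8) + 0.75·(12) = 11; E[Invest heavily] = -6.75. Best-responding. ✓
Lab 2 (research lead behind), facing Invest lightly: Invest heavily gives 8, Invest lightly gives 5. Proposed Invest lightly is not best — profitable deviation exists. ✗
Lab 2 (research lead ahead), facing Invest lightly: Invest heavily gives 12, Invest lightly gives -5. Proposed Invest heavily is best. ✓

No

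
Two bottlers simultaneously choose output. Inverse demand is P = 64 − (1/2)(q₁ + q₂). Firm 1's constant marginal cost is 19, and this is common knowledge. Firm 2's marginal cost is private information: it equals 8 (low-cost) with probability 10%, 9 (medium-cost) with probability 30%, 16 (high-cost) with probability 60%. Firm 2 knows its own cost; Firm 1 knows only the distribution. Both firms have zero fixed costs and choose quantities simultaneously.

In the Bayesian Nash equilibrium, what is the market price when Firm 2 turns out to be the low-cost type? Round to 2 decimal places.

Firm 2 with cost c maximizes (64 − (1/2)(q₁+q₂) − c)·q₂, giving q₂(c) = (64 − c − (1/2)q₁).
E[c₂] = 0.1·8 + 0.3·9 + 0.6·16 = 13.1
Firm 1's FOC against E[q₂] yields q₁ = (64 − 2·19 + E[c₂])/(3/2) = (64 − 38 + 13.1)/(3/2) = 26.0667.
q₂(low-cost) = 42.9667, so P = 64 − (1/2)·(26.0667 + 42.9667) = 29.4833.

29.48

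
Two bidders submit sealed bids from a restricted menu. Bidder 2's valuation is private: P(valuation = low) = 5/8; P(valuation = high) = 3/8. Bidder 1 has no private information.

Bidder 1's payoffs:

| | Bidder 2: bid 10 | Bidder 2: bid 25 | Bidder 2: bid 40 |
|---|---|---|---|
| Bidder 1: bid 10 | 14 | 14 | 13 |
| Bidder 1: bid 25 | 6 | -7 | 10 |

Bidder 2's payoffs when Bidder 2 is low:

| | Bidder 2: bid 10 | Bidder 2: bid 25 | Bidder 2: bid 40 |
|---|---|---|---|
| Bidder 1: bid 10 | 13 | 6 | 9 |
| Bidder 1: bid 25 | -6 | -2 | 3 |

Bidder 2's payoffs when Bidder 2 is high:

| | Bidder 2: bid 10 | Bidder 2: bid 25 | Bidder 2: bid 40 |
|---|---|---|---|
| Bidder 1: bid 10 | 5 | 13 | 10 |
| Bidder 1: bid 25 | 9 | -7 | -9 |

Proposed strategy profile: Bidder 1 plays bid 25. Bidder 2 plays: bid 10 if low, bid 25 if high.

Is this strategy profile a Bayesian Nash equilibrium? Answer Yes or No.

A profile is a BNE iff every type of every player is best-responding given beliefs about the other side.
Bidder 1 plays bid 25: E[bid 25] = 5/8·(6) + 3/8·(-7) = 9/8; E[bid 10] = 14. Not best-responding. ✗
Bidder 2 (valuation low), facing bid 25: bid 10 gives -6, bid 25 gives -2, bid 40 gives 3. Proposed bid 10 is not best — profitable deviation exists. ✗
Bidder 2 (valuation high), facing bid 25: bid 10 gives 9, bid 25 gives -7, bid 40 gives -9. Proposed bid 25 is not best — profitable deviation exists. ✗

No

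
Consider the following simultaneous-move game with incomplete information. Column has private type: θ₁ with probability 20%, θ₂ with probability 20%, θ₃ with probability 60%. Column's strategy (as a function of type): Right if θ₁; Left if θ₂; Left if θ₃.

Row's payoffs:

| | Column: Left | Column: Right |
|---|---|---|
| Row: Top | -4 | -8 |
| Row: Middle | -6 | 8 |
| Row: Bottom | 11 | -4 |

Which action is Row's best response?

Bottom

E[Top] = 0.2·(-8) + 0.2·(-4) + 0.6·(-4) = -4.8
E[Middle] = 0.2·(8) + 0.2·(-6) + 0.6·(-6) = -3.2
E[Bottom] = 0.2·(-4) + 0.2·(11) + 0.6·(11) = 8
Best response: Bottom (8 is the largest).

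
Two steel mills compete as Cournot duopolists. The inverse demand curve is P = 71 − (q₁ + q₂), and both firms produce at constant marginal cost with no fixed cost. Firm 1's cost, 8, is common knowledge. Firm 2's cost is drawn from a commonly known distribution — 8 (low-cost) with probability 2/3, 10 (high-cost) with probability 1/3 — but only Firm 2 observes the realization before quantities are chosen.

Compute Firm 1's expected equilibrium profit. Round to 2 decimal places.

450.38

Type-c best response for Firm 2: q₂(c) = (71 − c)/2 − q₁/2.
Firm 1 maximizes expected profit; its first-order condition is 71 − 2q₁ − E[q₂] − 8 = 0.
Substituting E[q₂] and solving: E[c₂] = 8.66667, so q₁ = (71 − 2·8 + 8.66667)/3 = 21.2222.
E[P] = 71 − (q₁ + E[q₂]) = 29.2222; Firm 1's expected profit = (E[P] − 8)·q₁ = (29.2222 − 8)·21.2222 = 450.383.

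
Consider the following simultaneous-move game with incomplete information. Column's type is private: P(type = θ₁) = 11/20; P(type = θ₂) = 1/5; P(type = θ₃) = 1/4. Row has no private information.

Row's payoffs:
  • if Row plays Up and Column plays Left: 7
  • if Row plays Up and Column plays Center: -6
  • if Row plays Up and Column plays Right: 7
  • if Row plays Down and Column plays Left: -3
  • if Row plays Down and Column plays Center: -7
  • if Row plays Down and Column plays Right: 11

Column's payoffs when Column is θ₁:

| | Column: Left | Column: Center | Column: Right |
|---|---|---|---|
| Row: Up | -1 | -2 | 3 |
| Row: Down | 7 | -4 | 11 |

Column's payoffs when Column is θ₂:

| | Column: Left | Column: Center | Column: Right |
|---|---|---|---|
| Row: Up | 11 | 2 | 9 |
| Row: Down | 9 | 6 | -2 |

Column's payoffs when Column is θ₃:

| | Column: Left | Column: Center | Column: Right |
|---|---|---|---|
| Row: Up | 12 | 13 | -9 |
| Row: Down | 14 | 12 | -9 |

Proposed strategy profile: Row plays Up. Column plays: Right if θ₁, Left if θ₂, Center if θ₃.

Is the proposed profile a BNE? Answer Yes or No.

Yes

Row plays Up: E[Up] = 11/20·(7) + 1/5·(7) + 1/4·(-6) = 15/4; E[Down] = 37/10. Best-responding. ✓
Column (type θ₁), facing Up: Left gives -1, Center gives -2, Right gives 3. Proposed Right is best. ✓
Column (type θ₂), facing Up: Left gives 11, Center gives 2, Right gives 9. Proposed Left is best. ✓
Column (type θ₃), facing Up: Left gives 12, Center gives 13, Right gives -9. Proposed Center is best. ✓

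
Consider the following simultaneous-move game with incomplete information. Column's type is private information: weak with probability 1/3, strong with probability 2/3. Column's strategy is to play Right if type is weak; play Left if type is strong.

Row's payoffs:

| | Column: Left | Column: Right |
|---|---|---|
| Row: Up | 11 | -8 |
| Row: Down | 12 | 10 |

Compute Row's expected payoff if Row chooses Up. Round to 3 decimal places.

4.667

E[Up] = 1/3·(-8) + 2/3·11 = (-8/3) + 22/3 = 14/3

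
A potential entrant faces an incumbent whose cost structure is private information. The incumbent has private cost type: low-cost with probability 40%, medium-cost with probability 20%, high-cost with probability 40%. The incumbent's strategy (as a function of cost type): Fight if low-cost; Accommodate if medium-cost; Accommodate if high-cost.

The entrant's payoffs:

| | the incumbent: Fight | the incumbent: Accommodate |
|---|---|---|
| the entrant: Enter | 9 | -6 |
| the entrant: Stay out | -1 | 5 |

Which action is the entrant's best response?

Stay out

Compute the entrant's expected payoff for each action, taking the expectation over the incumbent's type.
E[Enter] = 0.4·(9) + 0.2·(-6) + 0.4·(-6) = 0
E[Stay out] = 0.4·(-1) + 0.2·(5) + 0.4·(5) = 2.6
Best response: Stay out (2.6 is the largest).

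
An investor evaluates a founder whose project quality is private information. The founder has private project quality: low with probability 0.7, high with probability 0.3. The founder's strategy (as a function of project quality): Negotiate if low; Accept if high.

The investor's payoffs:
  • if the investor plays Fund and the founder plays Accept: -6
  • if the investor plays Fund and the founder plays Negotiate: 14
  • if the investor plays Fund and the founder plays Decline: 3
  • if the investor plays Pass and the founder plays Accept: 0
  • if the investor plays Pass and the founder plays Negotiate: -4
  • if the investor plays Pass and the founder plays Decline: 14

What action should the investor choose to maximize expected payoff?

Compute the investor's expected payoff for each action, taking the expectation over the founder's type.
E[Fund] = 0.7·(14) + 0.3·(-6) = 8
E[Pass] = 0.7·(-4) + 0.3·(0) = -2.8
Best response: Fund (8 is the largest).

Fund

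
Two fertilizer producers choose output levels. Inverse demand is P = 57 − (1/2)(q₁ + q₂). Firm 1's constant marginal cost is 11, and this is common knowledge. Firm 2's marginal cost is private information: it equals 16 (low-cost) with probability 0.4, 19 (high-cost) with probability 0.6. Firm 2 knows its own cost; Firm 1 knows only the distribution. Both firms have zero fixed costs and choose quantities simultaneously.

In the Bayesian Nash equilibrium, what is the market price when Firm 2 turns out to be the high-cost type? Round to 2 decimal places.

29.20

Firm 2 with cost c maximizes (57 − (1/2)(q₁+q₂) − c)·q₂, giving q₂(c) = (57 − c − (1/2)q₁).
E[c₂] = 0.4·16 + 0.6·19 = 17.8
Firm 1's FOC against E[q₂] yields q₁ = (57 − 2·11 + E[c₂])/(3/2) = (57 − 22 + 17.8)/(3/2) = 35.2.
q₂(high-cost) = 20.4, so P = 57 − (1/2)·(35.2 + 20.4) = 29.2.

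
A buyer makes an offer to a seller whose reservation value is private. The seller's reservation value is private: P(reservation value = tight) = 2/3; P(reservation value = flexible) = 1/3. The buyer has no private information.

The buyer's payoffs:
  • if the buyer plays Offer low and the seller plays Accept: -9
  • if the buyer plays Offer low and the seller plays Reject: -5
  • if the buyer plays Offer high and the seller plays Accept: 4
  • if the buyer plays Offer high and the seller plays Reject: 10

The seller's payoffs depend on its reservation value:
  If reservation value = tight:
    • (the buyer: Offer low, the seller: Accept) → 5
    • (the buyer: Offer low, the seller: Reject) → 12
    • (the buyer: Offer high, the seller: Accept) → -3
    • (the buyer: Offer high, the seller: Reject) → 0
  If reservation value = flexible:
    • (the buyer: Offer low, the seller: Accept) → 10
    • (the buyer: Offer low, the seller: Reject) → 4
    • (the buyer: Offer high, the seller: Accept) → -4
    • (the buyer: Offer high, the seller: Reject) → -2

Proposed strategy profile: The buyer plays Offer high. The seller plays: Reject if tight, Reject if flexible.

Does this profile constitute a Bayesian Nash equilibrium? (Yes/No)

Yes

A profile is a BNE iff every type of every player is best-responding given beliefs about the other side.
The buyer plays Offer high: E[Offer high] = 2/3·(10) + 1/3·(10) = 10; E[Offer low] = -5. Best-responding. ✓
The seller (reservation value tight), facing Offer high: Accept gives -3, Reject gives 0. Proposed Reject is best. ✓
The seller (reservation value flexible), facing Offer high: Accept gives -4, Reject gives -2. Proposed Reject is best. ✓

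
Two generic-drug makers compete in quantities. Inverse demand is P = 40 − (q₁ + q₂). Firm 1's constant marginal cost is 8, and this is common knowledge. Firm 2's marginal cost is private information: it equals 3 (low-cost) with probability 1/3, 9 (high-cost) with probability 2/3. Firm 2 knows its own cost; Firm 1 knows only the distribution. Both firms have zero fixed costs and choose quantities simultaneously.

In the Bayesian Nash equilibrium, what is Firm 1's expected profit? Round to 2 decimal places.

Type-c best response for Firm 2: q₂(c) = (40 − c)/2 − q₁/2.
Firm 1 maximizes expected profit; its first-order condition is 40 − 2q₁ − E[q₂] − 8 = 0.
Substituting E[q₂] and solving: E[c₂] = 7, so q₁ = (40 − 2·8 + 7)/3 = 10.3333.
E[P] = 40 − (q₁ + E[q₂]) = 18.3333; Firm 1's expected profit = (E[P] − 8)·q₁ = (18.3333 − 8)·10.3333 = 106.778.

106.78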